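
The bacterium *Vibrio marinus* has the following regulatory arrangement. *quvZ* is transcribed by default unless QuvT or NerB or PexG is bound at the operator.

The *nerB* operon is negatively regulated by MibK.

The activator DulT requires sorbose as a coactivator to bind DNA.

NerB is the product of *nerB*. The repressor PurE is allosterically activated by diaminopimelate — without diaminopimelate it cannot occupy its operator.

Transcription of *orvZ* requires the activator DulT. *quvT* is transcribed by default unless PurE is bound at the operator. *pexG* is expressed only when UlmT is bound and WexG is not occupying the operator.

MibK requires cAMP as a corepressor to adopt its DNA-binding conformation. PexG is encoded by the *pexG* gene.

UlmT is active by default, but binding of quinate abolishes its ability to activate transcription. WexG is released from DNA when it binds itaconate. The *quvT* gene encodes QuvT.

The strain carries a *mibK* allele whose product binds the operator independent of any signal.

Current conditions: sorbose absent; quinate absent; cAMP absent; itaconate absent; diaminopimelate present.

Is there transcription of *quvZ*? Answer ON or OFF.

ON

Diaminopimelate is present, so PurE is active.
With repressor PurE bound, *quvT* is not transcribed.
So QuvT is not produced.
MibK is constitutively active in this strain.
With repressor MibK bound, *nerB* is not transcribed.
So NerB is not produced.
Quinate is absent, so UlmT is active.
Itaconate is absent, so WexG is active.
With repressor WexG bound, *pexG* is not transcribed.
So PexG is not produced.
With no repressor bound, *quvZ* is transcribed.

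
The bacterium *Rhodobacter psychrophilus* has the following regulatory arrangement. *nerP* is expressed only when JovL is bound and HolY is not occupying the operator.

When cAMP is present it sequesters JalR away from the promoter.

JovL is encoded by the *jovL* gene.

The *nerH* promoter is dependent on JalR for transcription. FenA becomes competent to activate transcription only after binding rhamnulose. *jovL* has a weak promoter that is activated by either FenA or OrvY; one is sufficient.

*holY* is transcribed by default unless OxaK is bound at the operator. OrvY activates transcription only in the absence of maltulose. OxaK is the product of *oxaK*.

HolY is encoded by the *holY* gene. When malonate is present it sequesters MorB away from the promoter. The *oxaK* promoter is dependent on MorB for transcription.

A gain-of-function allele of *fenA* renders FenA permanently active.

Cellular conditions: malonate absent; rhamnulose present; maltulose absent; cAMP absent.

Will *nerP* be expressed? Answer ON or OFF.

ON

FenA is constitutively active in this strain.
Maltulose is absent, so OrvY is active.
Activator FenA is present, so *jovL* is transcribed.
So JovL is produced and active.
Malonate is absent, so MorB is active.
No repressor is bound and MorB is active, so *oxaK* is transcribed.
So OxaK is produced and active.
With repressor OxaK bound, *holY* is not transcribed.
So HolY is not produced.
No repressor is bound and JovL is active, so *nerP* is transcribed.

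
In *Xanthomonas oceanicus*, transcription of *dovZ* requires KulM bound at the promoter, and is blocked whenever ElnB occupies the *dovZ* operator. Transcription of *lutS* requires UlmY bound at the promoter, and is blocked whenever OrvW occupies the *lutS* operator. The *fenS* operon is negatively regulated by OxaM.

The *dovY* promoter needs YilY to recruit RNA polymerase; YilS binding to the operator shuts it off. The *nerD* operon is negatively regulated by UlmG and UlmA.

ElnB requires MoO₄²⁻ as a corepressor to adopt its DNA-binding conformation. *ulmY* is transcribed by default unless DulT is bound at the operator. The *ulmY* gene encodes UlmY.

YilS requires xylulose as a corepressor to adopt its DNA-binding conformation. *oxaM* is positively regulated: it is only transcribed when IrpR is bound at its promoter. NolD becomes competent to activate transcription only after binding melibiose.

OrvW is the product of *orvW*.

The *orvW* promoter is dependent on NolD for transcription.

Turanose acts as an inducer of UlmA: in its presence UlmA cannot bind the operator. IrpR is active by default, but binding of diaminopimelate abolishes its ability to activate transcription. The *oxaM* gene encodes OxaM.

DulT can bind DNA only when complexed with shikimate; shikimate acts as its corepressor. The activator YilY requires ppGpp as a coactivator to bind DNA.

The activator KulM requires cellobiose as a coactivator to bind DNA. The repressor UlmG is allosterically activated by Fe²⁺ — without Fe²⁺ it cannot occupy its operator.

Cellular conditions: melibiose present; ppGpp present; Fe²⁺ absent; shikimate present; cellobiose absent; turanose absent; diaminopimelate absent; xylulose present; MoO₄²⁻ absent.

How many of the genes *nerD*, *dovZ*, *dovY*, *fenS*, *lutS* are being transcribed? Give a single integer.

Fe²⁺ is absent, so UlmG is inactive.
Turanose is absent, so UlmA is active.
With repressor UlmA bound, *nerD* is not transcribed.
→ *nerD* is OFF.
MoO₄²⁻ is absent, so ElnB is inactive.
Cellobiose is absent, so KulM is inactive.
Required activator KulM is absent, so *dovZ* is not transcribed.
→ *dovZ* is OFF.
Xylulose is present, so YilS is active.
ppGpp is present, so YilY is active.
With repressor YilS bound, *dovY* is not transcribed.
→ *dovY* is OFF.
Diaminopimelate is absent, so IrpR is active.
No repressor is bound and IrpR is active, so *oxaM* is transcribed.
So OxaM is produced and active.
With repressor OxaM bound, *fenS* is not transcribed.
→ *fenS* is OFF.
Melibiose is present, so NolD is active.
No repressor is bound and NolD is active, so *orvW* is transcribed.
So OrvW is produced and active.
Shikimate is present, so DulT is active.
With repressor DulT bound, *ulmY* is not transcribed.
So UlmY is not produced.
With repressor OrvW bound, *lutS* is not transcribed.
→ *lutS* is OFF.
0 of the 5 genes are transcribed.

0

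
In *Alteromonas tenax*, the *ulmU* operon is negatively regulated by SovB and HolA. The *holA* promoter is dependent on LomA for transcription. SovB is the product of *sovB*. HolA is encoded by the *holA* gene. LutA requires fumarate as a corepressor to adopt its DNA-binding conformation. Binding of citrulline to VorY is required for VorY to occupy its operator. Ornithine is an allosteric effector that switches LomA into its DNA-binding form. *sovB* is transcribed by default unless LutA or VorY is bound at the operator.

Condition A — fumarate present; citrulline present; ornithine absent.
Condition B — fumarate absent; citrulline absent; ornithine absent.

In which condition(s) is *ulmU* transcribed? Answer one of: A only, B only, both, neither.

A only

Condition A:
Fumarate is present, so LutA is active.
Citrulline is present, so VorY is active.
With repressor LutA bound, *sovB* is not transcribed.
So SovB is not produced.
Ornithine is absent, so LomA is inactive.
Required activator LomA is absent, so *holA* is not transcribed.
So HolA is not produced.
With no repressor bound, *ulmU* is transcribed.
→ *ulmU* is ON in A.
Condition B:
Fumarate is absent, so LutA is inactive.
Citrulline is absent, so VorY is inactive.
With no repressor bound, *sovB* is transcribed.
So SovB is produced and active.
Ornithine is absent, so LomA is inactive.
Required activator LomA is absent, so *holA* is not transcribed.
So HolA is not produced.
With repressor SovB bound, *ulmU* is not transcribed.
→ *ulmU* is OFF in B.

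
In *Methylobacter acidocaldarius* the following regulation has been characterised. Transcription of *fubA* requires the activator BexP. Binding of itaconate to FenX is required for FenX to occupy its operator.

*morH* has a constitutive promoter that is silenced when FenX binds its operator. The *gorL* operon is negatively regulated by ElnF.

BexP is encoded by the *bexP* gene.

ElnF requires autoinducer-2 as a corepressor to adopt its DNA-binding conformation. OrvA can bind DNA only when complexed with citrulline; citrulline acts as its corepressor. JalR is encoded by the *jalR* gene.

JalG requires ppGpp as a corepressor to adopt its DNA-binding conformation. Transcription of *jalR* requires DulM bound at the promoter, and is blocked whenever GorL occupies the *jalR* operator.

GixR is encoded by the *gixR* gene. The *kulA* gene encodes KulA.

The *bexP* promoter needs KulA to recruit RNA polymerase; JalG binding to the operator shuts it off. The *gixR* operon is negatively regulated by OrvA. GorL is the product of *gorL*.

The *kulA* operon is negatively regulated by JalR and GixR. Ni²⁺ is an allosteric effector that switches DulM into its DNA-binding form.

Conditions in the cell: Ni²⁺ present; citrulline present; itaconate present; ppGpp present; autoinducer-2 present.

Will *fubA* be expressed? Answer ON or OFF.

Autoinducer-2 is present, so ElnF is active.
With repressor ElnF bound, *gorL* is not transcribed.
So GorL is not produced.
Ni²⁺ is present, so DulM is active.
No repressor is bound and DulM is active, so *jalR* is transcribed.
So JalR is produced and active.
Citrulline is present, so OrvA is active.
With repressor OrvA bound, *gixR* is not transcribed.
So GixR is not produced.
With repressor JalR bound, *kulA* is not transcribed.
So KulA is not produced.
ppGpp is present, so JalG is active.
With repressor JalG bound, *bexP* is not transcribed.
So BexP is not produced.
Required activator BexP is absent, so *fubA* is not transcribed.

OFF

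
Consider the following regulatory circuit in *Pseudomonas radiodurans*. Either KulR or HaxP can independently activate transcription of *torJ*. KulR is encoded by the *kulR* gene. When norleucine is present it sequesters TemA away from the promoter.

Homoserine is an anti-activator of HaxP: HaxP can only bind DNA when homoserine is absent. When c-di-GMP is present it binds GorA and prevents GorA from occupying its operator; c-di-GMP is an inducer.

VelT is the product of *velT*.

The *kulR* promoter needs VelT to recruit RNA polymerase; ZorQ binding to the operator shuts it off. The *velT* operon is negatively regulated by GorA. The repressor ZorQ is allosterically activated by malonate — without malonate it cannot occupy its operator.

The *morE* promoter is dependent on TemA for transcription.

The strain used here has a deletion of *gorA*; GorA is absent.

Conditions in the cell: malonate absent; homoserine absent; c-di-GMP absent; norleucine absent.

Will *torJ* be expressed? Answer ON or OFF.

ON

Malonate is absent, so ZorQ is inactive.
GorA is non-functional in this strain, so it has no effect.
With no repressor bound, *velT* is transcribed.
So VelT is produced and active.
No repressor is bound and VelT is active, so *kulR* is transcribed.
So KulR is produced and active.
Homoserine is absent, so HaxP is active.
Activator KulR is present, so *torJ* is transcribed.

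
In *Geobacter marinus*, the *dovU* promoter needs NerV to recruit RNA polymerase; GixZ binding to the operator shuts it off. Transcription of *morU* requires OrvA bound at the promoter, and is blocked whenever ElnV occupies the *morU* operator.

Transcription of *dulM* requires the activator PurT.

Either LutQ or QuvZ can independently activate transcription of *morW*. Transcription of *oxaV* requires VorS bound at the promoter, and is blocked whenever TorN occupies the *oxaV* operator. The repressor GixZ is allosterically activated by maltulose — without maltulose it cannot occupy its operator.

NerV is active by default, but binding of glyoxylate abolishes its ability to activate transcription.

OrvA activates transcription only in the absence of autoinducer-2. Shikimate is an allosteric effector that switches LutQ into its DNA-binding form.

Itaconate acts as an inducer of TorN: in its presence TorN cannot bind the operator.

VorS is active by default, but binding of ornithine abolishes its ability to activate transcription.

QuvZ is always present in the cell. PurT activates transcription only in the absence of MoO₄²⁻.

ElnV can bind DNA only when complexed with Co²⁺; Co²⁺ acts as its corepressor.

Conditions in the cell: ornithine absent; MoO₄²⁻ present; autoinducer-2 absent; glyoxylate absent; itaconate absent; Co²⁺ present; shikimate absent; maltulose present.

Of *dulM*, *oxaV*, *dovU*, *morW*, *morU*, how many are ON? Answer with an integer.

MoO₄²⁻ is present, so PurT is inactive.
Required activator PurT is absent, so *dulM* is not transcribed.
→ *dulM* is OFF.
Ornithine is absent, so VorS is active.
Itaconate is absent, so TorN is active.
With repressor TorN bound, *oxaV* is not transcribed.
→ *oxaV* is OFF.
Glyoxylate is absent, so NerV is active.
Maltulose is present, so GixZ is active.
With repressor GixZ bound, *dovU* is not transcribed.
→ *dovU* is OFF.
Shikimate is absent, so LutQ is inactive.
QuvZ is produced constitutively and is active.
Activator QuvZ is present, so *morW* is transcribed.
→ *morW* is ON.
Autoinducer-2 is absent, so OrvA is active.
Co²⁺ is present, so ElnV is active.
With repressor ElnV bound, *morU* is not transcribed.
→ *morU* is OFF.
1 of the 5 genes is transcribed.

1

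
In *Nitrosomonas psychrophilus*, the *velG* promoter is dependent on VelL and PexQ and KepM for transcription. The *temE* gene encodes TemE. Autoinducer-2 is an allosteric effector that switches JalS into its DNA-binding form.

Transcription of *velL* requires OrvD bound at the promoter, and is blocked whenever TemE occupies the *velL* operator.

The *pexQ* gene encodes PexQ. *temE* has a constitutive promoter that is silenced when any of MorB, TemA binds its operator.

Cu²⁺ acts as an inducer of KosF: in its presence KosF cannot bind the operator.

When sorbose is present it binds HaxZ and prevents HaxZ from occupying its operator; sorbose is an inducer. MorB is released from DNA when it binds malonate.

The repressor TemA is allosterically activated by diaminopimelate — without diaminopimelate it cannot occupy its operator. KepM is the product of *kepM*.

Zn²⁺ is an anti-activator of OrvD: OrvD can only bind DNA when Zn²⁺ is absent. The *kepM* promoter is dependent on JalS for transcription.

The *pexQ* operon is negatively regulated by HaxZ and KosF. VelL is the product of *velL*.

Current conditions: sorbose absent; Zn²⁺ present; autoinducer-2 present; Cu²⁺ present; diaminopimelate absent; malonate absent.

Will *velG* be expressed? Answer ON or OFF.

OFF

Malonate is absent, so MorB is active.
Diaminopimelate is absent, so TemA is inactive.
With repressor MorB bound, *temE* is not transcribed.
So TemE is not produced.
Zn²⁺ is present, so OrvD is inactive.
Required activator OrvD is absent, so *velL* is not transcribed.
So VelL is not produced.
Sorbose is absent, so HaxZ is active.
Cu²⁺ is present, so KosF is inactive.
With repressor HaxZ bound, *pexQ* is not transcribed.
So PexQ is not produced.
Autoinducer-2 is present, so JalS is active.
No repressor is bound and JalS is active, so *kepM* is transcribed.
So KepM is produced and active.
Required activator VelL is absent, so *velG* is not transcribed.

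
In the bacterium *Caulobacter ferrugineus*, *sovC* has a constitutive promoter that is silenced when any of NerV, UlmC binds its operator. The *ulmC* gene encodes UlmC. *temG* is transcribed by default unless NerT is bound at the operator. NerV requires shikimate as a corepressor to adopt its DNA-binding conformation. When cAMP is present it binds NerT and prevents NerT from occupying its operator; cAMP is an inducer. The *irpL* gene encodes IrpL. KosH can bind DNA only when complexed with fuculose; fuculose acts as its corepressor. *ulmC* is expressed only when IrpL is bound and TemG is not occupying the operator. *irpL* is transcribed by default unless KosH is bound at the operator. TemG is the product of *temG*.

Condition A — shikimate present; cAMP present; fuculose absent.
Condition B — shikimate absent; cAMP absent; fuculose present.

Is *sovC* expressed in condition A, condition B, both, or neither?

B only

Condition A:
Shikimate is present, so NerV is active.
cAMP is present, so NerT is inactive.
With no repressor bound, *temG* is transcribed.
So TemG is produced and active.
Fuculose is absent, so KosH is inactive.
With no repressor bound, *irpL* is transcribed.
So IrpL is produced and active.
With repressor TemG bound, *ulmC* is not transcribed.
So UlmC is not produced.
With repressor NerV bound, *sovC* is not transcribed.
→ *sovC* is OFF in A.
Condition B:
Shikimate is absent, so NerV is inactive.
cAMP is absent, so NerT is active.
With repressor NerT bound, *temG* is not transcribed.
So TemG is not produced.
Fuculose is present, so KosH is active.
With repressor KosH bound, *irpL* is not transcribed.
So IrpL is not produced.
Required activator IrpL is absent, so *ulmC* is not transcribed.
So UlmC is not produced.
With no repressor bound, *sovC* is transcribed.
→ *sovC* is ON in B.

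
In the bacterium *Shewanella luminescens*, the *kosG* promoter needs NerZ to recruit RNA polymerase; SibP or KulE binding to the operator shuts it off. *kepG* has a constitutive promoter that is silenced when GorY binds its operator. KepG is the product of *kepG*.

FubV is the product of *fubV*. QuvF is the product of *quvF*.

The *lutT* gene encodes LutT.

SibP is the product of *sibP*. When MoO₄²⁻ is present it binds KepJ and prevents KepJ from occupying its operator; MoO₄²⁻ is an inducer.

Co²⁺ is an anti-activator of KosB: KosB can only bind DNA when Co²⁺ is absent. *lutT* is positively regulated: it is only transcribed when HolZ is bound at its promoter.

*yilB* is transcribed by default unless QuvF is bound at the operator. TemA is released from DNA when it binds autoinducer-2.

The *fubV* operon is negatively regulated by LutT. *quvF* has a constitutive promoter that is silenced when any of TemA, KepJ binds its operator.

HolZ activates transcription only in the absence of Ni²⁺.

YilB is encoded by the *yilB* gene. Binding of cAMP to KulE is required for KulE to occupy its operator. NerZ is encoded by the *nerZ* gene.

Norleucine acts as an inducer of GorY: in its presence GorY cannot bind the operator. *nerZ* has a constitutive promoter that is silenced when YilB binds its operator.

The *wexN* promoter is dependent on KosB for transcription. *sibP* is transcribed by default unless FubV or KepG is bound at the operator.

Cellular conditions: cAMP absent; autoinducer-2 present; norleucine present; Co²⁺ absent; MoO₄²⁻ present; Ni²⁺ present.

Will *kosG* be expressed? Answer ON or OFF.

Autoinducer-2 is present, so TemA is inactive.
MoO₄²⁻ is present, so KepJ is inactive.
With no repressor bound, *quvF* is transcribed.
So QuvF is produced and active.
With repressor QuvF bound, *yilB* is not transcribed.
So YilB is not produced.
With no repressor bound, *nerZ* is transcribed.
So NerZ is produced and active.
Ni²⁺ is present, so HolZ is inactive.
Required activator HolZ is absent, so *lutT* is not transcribed.
So LutT is not produced.
With no repressor bound, *fubV* is transcribed.
So FubV is produced and active.
Norleucine is present, so GorY is inactive.
With no repressor bound, *kepG* is transcribed.
So KepG is produced and active.
With repressor FubV bound, *sibP* is not transcribed.
So SibP is not produced.
cAMP is absent, so KulE is inactive.
No repressor is bound and NerZ is active, so *kosG* is transcribed.

ON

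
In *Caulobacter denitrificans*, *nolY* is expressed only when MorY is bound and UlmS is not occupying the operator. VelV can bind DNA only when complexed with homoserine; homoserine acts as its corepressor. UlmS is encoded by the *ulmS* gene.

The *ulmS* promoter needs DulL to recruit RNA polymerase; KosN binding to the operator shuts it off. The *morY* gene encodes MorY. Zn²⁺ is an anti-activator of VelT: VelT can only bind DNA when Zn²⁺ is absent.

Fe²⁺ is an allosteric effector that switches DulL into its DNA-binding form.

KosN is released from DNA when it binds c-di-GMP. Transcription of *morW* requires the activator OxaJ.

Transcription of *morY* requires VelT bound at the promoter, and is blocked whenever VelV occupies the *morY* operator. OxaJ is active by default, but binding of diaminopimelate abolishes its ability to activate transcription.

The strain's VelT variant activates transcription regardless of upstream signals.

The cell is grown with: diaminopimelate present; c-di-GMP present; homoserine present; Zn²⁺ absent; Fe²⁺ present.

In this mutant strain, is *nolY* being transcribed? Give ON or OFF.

Homoserine is present, so VelV is active.
VelT is constitutively active in this strain.
With repressor VelV bound, *morY* is not transcribed.
So MorY is not produced.
Fe²⁺ is present, so DulL is active.
c-di-GMP is present, so KosN is inactive.
No repressor is bound and DulL is active, so *ulmS* is transcribed.
So UlmS is produced and active.
With repressor UlmS bound, *nolY* is not transcribed.

OFF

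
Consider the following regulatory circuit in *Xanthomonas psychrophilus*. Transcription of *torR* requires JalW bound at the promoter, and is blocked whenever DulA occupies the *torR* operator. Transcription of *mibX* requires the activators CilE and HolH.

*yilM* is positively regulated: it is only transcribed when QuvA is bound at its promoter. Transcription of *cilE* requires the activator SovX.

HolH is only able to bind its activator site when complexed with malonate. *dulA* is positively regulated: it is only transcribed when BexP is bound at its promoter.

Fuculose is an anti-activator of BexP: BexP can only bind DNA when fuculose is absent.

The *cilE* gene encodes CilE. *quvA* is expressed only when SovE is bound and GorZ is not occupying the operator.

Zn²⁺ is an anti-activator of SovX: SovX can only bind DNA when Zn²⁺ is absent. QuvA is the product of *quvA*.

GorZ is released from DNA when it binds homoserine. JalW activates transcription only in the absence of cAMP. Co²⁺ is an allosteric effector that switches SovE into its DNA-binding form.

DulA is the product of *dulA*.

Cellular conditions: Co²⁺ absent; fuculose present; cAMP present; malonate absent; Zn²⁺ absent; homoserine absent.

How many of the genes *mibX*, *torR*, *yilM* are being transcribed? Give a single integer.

0

Zn²⁺ is absent, so SovX is active.
No repressor is bound and SovX is active, so *cilE* is transcribed.
So CilE is produced and active.
Malonate is absent, so HolH is inactive.
Required activator HolH is absent, so *mibX* is not transcribed.
→ *mibX* is OFF.
Fuculose is present, so BexP is inactive.
Required activator BexP is absent, so *dulA* is not transcribed.
So DulA is not produced.
cAMP is present, so JalW is inactive.
Required activator JalW is absent, so *torR* is not transcribed.
→ *torR* is OFF.
Co²⁺ is absent, so SovE is inactive.
Homoserine is absent, so GorZ is active.
With repressor GorZ bound, *quvA* is not transcribed.
So QuvA is not produced.
Required activator QuvA is absent, so *yilM* is not transcribed.
→ *yilM* is OFF.
0 of the 3 genes are transcribed.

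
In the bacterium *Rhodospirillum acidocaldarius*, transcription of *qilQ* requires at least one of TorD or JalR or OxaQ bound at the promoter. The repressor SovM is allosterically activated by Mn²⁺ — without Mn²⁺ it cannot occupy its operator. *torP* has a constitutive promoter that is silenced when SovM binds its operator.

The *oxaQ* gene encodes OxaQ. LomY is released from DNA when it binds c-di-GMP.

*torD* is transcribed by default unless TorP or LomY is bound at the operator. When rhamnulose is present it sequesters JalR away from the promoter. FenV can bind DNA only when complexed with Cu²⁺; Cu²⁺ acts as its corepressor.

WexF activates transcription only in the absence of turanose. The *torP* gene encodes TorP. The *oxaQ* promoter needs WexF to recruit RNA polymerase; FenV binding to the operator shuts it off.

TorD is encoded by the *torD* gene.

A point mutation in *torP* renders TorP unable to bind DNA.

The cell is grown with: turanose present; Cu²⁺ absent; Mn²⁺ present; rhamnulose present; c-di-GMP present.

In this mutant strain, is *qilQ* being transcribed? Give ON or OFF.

ON

TorP is non-functional in this strain, so it has no effect.
c-di-GMP is present, so LomY is inactive.
With no repressor bound, *torD* is transcribed.
So TorD is produced and active.
Rhamnulose is present, so JalR is inactive.
Turanose is present, so WexF is inactive.
Cu²⁺ is absent, so FenV is inactive.
Required activator WexF is absent, so *oxaQ* is not transcribed.
So OxaQ is not produced.
Activator TorD is present, so *qilQ* is transcribed.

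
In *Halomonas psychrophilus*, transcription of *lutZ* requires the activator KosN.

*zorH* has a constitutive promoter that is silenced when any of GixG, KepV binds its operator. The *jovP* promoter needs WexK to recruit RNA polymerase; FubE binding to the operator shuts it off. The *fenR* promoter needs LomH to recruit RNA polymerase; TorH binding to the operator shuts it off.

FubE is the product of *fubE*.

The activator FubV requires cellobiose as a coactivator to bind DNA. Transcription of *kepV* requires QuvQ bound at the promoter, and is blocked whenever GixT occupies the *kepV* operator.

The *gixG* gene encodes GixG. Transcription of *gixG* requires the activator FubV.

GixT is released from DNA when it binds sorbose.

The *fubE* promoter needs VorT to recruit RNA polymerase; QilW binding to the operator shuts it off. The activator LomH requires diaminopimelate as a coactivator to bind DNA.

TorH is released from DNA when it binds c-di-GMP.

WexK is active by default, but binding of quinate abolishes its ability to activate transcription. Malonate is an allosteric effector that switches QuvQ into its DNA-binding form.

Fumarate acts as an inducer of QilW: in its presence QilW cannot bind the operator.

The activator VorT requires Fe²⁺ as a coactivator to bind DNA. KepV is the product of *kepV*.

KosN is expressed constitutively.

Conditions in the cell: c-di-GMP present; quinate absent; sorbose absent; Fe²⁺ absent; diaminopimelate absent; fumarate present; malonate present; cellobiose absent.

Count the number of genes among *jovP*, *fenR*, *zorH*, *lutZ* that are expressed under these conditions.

Quinate is absent, so WexK is active.
Fe²⁺ is absent, so VorT is inactive.
Fumarate is present, so QilW is inactive.
Required activator VorT is absent, so *fubE* is not transcribed.
So FubE is not produced.
No repressor is bound and WexK is active, so *jovP* is transcribed.
→ *jovP* is ON.
Diaminopimelate is absent, so LomH is inactive.
c-di-GMP is present, so TorH is inactive.
Required activator LomH is absent, so *fenR* is not transcribed.
→ *fenR* is OFF.
Cellobiose is absent, so FubV is inactive.
Required activator FubV is absent, so *gixG* is not transcribed.
So GixG is not produced.
Malonate is present, so QuvQ is active.
Sorbose is absent, so GixT is active.
With repressor GixT bound, *kepV* is not transcribed.
So KepV is not produced.
With no repressor bound, *zorH* is transcribed.
→ *zorH* is ON.
KosN is produced constitutively and is active.
No repressor is bound and KosN is active, so *lutZ* is transcribed.
→ *lutZ* is ON.
3 of the 4 genes are transcribed.

3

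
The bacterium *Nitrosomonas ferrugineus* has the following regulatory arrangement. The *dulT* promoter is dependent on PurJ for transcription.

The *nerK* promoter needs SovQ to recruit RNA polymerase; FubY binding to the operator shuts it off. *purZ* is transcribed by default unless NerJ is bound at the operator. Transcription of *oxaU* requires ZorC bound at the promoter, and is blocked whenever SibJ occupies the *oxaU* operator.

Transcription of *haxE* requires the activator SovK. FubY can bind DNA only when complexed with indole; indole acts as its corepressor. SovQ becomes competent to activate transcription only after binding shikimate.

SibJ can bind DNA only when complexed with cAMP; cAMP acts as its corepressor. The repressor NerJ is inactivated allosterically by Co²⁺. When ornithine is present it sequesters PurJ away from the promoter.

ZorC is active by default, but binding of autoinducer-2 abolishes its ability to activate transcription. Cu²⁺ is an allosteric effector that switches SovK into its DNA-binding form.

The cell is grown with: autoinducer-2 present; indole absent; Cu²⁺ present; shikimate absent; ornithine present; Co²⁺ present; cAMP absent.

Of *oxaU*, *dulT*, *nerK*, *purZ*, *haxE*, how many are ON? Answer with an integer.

cAMP is absent, so SibJ is inactive.
Autoinducer-2 is present, so ZorC is inactive.
Required activator ZorC is absent, so *oxaU* is not transcribed.
→ *oxaU* is OFF.
Ornithine is present, so PurJ is inactive.
Required activator PurJ is absent, so *dulT* is not transcribed.
→ *dulT* is OFF.
Shikimate is absent, so SovQ is inactive.
Indole is absent, so FubY is inactive.
Required activator SovQ is absent, so *nerK* is not transcribed.
→ *nerK* is OFF.
Co²⁺ is present, so NerJ is inactive.
With no repressor bound, *purZ* is transcribed.
→ *purZ* is ON.
Cu²⁺ is present, so SovK is active.
No repressor is bound and SovK is active, so *haxE* is transcribed.
→ *haxE* is ON.
2 of the 5 genes are transcribed.

2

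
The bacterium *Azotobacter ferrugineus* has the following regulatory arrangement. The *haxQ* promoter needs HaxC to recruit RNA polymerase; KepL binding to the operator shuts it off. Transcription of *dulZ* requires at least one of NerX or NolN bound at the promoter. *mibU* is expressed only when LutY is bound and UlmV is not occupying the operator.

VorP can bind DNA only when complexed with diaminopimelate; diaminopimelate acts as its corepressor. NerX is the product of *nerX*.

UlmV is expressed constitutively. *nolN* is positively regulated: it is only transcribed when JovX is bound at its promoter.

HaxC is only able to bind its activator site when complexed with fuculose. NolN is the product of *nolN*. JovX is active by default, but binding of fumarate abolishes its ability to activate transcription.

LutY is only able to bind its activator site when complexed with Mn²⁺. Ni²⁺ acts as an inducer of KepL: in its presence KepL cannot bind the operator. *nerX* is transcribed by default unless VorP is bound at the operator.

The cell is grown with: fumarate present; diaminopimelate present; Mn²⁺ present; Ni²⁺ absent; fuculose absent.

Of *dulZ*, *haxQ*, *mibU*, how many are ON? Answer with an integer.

Diaminopimelate is present, so VorP is active.
With repressor VorP bound, *nerX* is not transcribed.
So NerX is not produced.
Fumarate is present, so JovX is inactive.
Required activator JovX is absent, so *nolN* is not transcribed.
So NolN is not produced.
No activator is available at the *dulZ* promoter, so *dulZ* is not transcribed.
→ *dulZ* is OFF.
Ni²⁺ is absent, so KepL is active.
Fuculose is absent, so HaxC is inactive.
With repressor KepL bound, *haxQ* is not transcribed.
→ *haxQ* is OFF.
Mn²⁺ is present, so LutY is active.
UlmV is produced constitutively and is active.
With repressor UlmV bound, *mibU* is not transcribed.
→ *mibU* is OFF.
0 of the 3 genes are transcribed.

0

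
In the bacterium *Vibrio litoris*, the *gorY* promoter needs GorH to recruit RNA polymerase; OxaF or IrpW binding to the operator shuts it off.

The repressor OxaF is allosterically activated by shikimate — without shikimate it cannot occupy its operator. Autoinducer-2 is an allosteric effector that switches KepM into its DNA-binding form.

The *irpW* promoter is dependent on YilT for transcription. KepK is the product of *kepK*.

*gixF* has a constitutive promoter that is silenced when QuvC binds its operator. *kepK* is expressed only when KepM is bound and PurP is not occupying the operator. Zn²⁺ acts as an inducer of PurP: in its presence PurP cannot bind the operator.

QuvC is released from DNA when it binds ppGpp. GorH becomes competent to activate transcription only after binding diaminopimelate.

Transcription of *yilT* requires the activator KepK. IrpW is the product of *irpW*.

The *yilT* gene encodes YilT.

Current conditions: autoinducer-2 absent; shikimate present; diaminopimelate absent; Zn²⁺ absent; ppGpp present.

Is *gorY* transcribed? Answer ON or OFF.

Diaminopimelate is absent, so GorH is inactive.
Shikimate is present, so OxaF is active.
Autoinducer-2 is absent, so KepM is inactive.
Zn²⁺ is absent, so PurP is active.
With repressor PurP bound, *kepK* is not transcribed.
So KepK is not produced.
Required activator KepK is absent, so *yilT* is not transcribed.
So YilT is not produced.
Required activator YilT is absent, so *irpW* is not transcribed.
So IrpW is not produced.
With repressor OxaF bound, *gorY* is not transcribed.

OFF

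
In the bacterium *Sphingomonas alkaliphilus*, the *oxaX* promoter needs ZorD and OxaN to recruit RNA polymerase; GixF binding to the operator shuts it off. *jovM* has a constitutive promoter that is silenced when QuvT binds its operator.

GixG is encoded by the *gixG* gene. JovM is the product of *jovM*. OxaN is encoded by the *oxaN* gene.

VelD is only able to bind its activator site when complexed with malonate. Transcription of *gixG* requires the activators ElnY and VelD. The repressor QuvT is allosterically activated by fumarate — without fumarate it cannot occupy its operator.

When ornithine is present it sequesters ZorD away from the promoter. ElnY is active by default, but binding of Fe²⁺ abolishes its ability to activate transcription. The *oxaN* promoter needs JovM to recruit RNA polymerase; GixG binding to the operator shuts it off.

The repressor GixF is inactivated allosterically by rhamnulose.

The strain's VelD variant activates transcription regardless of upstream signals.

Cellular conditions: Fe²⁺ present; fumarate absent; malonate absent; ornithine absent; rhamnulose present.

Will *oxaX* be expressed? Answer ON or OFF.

ON

Rhamnulose is present, so GixF is inactive.
Ornithine is absent, so ZorD is active.
Fumarate is absent, so QuvT is inactive.
With no repressor bound, *jovM* is transcribed.
So JovM is produced and active.
Fe²⁺ is present, so ElnY is inactive.
VelD is constitutively active in this strain.
Required activator ElnY is absent, so *gixG* is not transcribed.
So GixG is not produced.
No repressor is bound and JovM is active, so *oxaN* is transcribed.
So OxaN is produced and active.
No repressor is bound and ZorD and OxaN are active, so *oxaX* is transcribed.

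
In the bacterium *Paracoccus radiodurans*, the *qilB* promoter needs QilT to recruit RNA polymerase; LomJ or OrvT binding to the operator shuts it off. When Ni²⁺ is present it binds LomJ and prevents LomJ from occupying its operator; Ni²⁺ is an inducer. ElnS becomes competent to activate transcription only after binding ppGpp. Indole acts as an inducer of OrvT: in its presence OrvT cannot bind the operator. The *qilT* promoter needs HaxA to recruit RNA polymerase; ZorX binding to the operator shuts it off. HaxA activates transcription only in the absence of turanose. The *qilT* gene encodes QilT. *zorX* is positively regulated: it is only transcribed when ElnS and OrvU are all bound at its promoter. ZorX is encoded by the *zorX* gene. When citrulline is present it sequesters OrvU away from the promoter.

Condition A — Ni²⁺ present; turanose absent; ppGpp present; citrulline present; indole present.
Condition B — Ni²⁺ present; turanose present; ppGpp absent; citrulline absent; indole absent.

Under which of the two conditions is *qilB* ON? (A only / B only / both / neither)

A only

Condition A:
Ni²⁺ is present, so LomJ is inactive.
Turanose is absent, so HaxA is active.
ppGpp is present, so ElnS is active.
Citrulline is present, so OrvU is inactive.
Required activator OrvU is absent, so *zorX* is not transcribed.
So ZorX is not produced.
No repressor is bound and HaxA is active, so *qilT* is transcribed.
So QilT is produced and active.
Indole is present, so OrvT is inactive.
No repressor is bound and QilT is active, so *qilB* is transcribed.
→ *qilB* is ON in A.
Condition B:
Ni²⁺ is present, so LomJ is inactive.
Turanose is present, so HaxA is inactive.
ppGpp is absent, so ElnS is inactive.
Citrulline is absent, so OrvU is active.
Required activator ElnS is absent, so *zorX* is not transcribed.
So ZorX is not produced.
Required activator HaxA is absent, so *qilT* is not transcribed.
So QilT is not produced.
Indole is absent, so OrvT is active.
With repressor OrvT bound, *qilB* is not transcribed.
→ *qilB* is OFF in B.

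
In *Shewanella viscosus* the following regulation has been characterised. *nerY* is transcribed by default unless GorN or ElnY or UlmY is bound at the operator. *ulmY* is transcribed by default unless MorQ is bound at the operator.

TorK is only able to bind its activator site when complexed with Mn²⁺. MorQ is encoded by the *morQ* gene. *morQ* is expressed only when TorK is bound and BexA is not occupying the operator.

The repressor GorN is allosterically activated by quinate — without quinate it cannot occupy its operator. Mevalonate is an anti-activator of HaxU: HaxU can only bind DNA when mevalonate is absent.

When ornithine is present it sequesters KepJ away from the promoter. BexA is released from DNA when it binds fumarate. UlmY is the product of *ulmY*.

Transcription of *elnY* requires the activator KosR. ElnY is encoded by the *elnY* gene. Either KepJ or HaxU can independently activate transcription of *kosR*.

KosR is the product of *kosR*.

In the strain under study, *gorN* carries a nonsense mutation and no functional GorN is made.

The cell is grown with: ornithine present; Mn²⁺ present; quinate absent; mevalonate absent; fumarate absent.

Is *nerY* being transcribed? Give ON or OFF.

OFF

GorN is non-functional in this strain, so it has no effect.
Ornithine is present, so KepJ is inactive.
Mevalonate is absent, so HaxU is active.
Activator HaxU is present, so *kosR* is transcribed.
So KosR is produced and active.
No repressor is bound and KosR is active, so *elnY* is transcribed.
So ElnY is produced and active.
Fumarate is absent, so BexA is active.
Mn²⁺ is present, so TorK is active.
With repressor BexA bound, *morQ* is not transcribed.
So MorQ is not produced.
With no repressor bound, *ulmY* is transcribed.
So UlmY is produced and active.
With repressor ElnY bound, *nerY* is not transcribed.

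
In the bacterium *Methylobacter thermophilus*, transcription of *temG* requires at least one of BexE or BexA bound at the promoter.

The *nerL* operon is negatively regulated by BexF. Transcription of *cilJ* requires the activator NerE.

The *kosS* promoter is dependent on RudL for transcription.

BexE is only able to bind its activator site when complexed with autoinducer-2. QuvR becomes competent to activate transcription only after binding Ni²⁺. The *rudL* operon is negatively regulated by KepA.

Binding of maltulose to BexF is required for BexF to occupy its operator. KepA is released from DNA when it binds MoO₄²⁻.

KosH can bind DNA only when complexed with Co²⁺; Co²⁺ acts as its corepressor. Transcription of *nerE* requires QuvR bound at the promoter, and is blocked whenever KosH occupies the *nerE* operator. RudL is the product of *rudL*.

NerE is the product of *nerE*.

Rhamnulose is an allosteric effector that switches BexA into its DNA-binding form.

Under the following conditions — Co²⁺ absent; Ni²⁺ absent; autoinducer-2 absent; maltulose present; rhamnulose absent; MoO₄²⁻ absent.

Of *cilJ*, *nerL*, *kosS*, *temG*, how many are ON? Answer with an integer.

Co²⁺ is absent, so KosH is inactive.
Ni²⁺ is absent, so QuvR is inactive.
Required activator QuvR is absent, so *nerE* is not transcribed.
So NerE is not produced.
Required activator NerE is absent, so *cilJ* is not transcribed.
→ *cilJ* is OFF.
Maltulose is present, so BexF is active.
With repressor BexF bound, *nerL* is not transcribed.
→ *nerL* is OFF.
MoO₄²⁻ is absent, so KepA is active.
With repressor KepA bound, *rudL* is not transcribed.
So RudL is not produced.
Required activator RudL is absent, so *kosS* is not transcribed.
→ *kosS* is OFF.
Autoinducer-2 is absent, so BexE is inactive.
Rhamnulose is absent, so BexA is inactive.
No activator is available at the *temG* promoter, so *temG* is not transcribed.
→ *temG* is OFF.
0 of the 4 genes are transcribed.

0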